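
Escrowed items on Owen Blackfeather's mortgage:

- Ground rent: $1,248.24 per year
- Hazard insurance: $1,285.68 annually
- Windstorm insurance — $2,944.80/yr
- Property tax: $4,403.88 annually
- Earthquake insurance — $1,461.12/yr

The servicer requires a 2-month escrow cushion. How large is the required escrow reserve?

Ground rent: $1,248.24
Hazard insurance: $1,285.68
Windstorm insurance: $2,944.80
Property tax: $4,403.88
Earthquake insurance: $1,461.12
Yearly total = $11,343.72
Base monthly escrow = $11,343.72 / 12 = $945.31
Required cushion = 2 × $945.31 = $1,890.62

$1,890.62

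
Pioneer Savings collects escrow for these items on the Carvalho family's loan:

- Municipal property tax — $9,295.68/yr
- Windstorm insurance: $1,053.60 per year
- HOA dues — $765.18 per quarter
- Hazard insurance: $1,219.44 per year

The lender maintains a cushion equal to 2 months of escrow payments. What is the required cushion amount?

Municipal property tax — $9,295.68 per year
Windstorm insurance — $1,053.60 per year
HOA dues — $765.18 × 4 = $3,060.72 per year
Hazard insurance — $1,219.44 per year
Annual escrow total = $9,295.68 + $1,053.60 + $3,060.72 + $1,219.44 = $14,629.44
Base monthly escrow = $14,629.44 ÷ 12 = $1,219.12
Required cushion = 2 × $1,219.12 = $2,438.24

$2,438.24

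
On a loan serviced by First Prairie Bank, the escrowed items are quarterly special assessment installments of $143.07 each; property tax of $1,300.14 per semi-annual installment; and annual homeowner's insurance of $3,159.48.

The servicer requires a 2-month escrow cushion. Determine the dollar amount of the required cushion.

$1,055.34

Special assessment: $143.07 × 4 = $572.28
Property tax: $1,300.14 × 2 = $2,600.28
Homeowner's insurance: $3,159.48
Annual escrow total = $572.28 + $2,600.28 + $3,159.48 = $6,332.04
Monthly = $6,332.04 / 12 = $527.67
Cushion = 2 × $527.67 = $1,055.34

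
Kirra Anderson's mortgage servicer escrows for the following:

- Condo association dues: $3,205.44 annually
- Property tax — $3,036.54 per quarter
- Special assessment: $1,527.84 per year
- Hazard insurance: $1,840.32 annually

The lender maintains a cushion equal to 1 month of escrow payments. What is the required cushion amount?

$1,559.98

Condo association dues: $3,205.44 per year
Property tax: $3,036.54 × 4 = $12,146.16 per year
Special assessment: $1,527.84 per year
Hazard insurance: $1,840.32 per year
Total per year = $18,719.76
Per month = $18,719.76 / 12 = $1,559.98
Cushion = 1 × $1,559.98 = $1,559.98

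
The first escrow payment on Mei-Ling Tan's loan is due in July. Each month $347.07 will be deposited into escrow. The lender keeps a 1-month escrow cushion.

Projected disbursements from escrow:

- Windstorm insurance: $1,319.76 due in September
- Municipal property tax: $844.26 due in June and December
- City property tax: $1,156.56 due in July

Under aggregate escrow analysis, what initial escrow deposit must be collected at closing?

$1,782.18

Cushion = 1 × $347.07 = $347.07
Trial balance (start $0, +$347.07 each month, − disbursements):
  Jul: +$347.07 − $1,156.56 → -$809.49
  Aug: +$347.07 → -$462.42
  Sep: +$347.07 − $1,319.76 → -$1,435.11
  Oct: +$347.07 → -$1,088.04
  Nov: +$347.07 → -$740.97
  Dec: +$347.07 − $844.26 → -$1,238.16
  Jan: +$347.07 → -$891.09
  Feb: +$347.07 → -$544.02
  Mar: +$347.07 → -$196.95
  Apr: +$347.07 → $150.12
  May: +$347.07 → $497.19
  Jun: +$347.07 − $844.26 → $0.00
Lowest trial balance = -$1,435.11 (Sep)
Initial deposit = cushion − low point = $347.07 − (-$1,435.11) = $1,782.18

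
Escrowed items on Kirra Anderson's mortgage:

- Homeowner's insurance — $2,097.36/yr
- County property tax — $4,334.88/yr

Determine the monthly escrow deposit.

$536.02

Homeowner's insurance: $2,097.36 per year
County property tax: $4,334.88 per year
Total annual escrow = $2,097.36 + $4,334.88 = $6,432.24
Monthly = $6,432.24 ÷ 12 = $536.02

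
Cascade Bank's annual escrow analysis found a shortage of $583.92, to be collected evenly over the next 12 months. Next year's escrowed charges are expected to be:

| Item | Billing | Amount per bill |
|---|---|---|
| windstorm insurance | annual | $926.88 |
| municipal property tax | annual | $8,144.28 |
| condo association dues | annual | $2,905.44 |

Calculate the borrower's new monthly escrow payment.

$1,046.71

Windstorm insurance: $926.88 annually
Municipal property tax: $8,144.28 annually
Condo association dues: $2,905.44 annually
Annual escrow total = $926.88 + $8,144.28 + $2,905.44 = $11,976.60
Base monthly escrow = $11,976.60 / 12 = $998.05
Shortage per month = $583.92 ÷ 12 = $48.66
Adjusted monthly = $998.05 + $48.66 = $1,046.71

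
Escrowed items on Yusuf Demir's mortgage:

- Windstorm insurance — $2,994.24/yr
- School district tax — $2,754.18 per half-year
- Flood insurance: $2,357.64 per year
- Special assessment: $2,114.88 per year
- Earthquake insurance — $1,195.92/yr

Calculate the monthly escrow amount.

$1,180.92

Windstorm insurance = $2,994.24
School district tax = $2,754.18 × 2 = $5,508.36
Flood insurance = $2,357.64
Special assessment = $2,114.88
Earthquake insurance = $1,195.92
Total annual escrow = $2,994.24 + $5,508.36 + $2,357.64 + $2,114.88 + $1,195.92 = $14,171.04
Monthly escrow = $14,171.04 / 12 = $1,180.92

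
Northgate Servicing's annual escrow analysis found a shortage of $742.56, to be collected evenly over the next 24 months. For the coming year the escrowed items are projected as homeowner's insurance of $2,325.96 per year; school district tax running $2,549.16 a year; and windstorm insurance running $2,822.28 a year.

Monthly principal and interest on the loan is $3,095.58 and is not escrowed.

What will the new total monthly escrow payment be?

Homeowner's insurance: $2,325.96/yr
School district tax: $2,549.16/yr
Windstorm insurance: $2,822.28/yr
Total annual escrow = $2,325.96 + $2,549.16 + $2,822.28 = $7,697.40
Per month = $7,697.40 ÷ 12 = $641.45
Shortage per month = $742.56 / 24 = $30.94
Adjusted monthly = $641.45 + $30.94 = $672.39

$672.39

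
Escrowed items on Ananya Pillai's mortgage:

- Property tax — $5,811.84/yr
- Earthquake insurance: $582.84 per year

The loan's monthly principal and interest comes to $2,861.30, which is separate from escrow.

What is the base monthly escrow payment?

$532.89

Property tax: $5,811.84 annually
Earthquake insurance: $582.84 annually
Total annual escrow = $5,811.84 + $582.84 = $6,394.68
Monthly escrow = $6,394.68 ÷ 12 = $532.89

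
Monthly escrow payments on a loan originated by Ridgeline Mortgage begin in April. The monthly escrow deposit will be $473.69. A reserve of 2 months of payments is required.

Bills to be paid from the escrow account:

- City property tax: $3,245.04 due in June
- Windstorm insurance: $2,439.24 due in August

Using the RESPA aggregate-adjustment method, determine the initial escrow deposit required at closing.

Cushion = 2 × $473.69 = $947.38
Trial balance (start $0, +$473.69 each month, − disbursements):
  Apr: +$473.69 → $473.69
  May: +$473.69 → $947.38
  Jun: +$473.69 − $3,245.04 → -$1,823.97
  Jul: +$473.69 → -$1,350.28
  Aug: +$473.69 − $2,439.24 → -$3,315.83
  Sep: +$473.69 → -$2,842.14
  Oct: +$473.69 → -$2,368.45
  Nov: +$473.69 → -$1,894.76
  Dec: +$473.69 → -$1,421.07
  Jan: +$473.69 → -$947.38
  Feb: +$473.69 → -$473.69
  Mar: +$473.69 → $0.00
Lowest trial balance = -$3,315.83 (Aug)
Initial deposit = cushion − low point = $947.38 − (-$3,315.83) = $4,263.21

$4,263.21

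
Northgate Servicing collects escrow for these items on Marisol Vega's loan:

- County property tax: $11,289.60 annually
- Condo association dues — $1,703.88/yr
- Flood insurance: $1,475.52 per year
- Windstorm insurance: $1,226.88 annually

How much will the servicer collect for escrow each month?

$1,307.99

County property tax — $11,289.60/yr
Condo association dues — $1,703.88/yr
Flood insurance — $1,475.52/yr
Windstorm insurance — $1,226.88/yr
Total per year = $11,289.60 + $1,703.88 + $1,475.52 + $1,226.88 = $15,695.88
Monthly = $15,695.88 / 12 = $1,307.99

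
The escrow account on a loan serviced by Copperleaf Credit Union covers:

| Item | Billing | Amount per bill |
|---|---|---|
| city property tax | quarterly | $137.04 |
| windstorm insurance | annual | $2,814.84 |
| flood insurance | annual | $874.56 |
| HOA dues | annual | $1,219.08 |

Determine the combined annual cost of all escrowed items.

$5,456.64

City property tax: $137.04 × 4 = $548.16
Windstorm insurance: $2,814.84
Flood insurance: $874.56
HOA dues: $1,219.08
Total annual escrow = $5,456.64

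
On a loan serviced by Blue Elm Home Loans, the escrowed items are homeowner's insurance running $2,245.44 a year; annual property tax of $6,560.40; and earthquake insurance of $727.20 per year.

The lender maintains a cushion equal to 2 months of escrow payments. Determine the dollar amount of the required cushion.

Homeowner's insurance = $2,245.44
Property tax = $6,560.40
Earthquake insurance = $727.20
Total annual escrow = $2,245.44 + $6,560.40 + $727.20 = $9,533.04
Base monthly escrow = $9,533.04 / 12 = $794.42
Required cushion = 2 × $794.42 = $1,588.84

$1,588.84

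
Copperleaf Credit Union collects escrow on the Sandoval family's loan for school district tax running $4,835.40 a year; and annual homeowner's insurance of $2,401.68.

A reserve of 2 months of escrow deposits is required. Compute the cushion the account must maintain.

$1,206.18

School district tax: $4,835.40
Homeowner's insurance: $2,401.68
Yearly total = $7,237.08
Per month = $7,237.08 / 12 = $603.09
Required cushion = 2 × $603.09 = $1,206.18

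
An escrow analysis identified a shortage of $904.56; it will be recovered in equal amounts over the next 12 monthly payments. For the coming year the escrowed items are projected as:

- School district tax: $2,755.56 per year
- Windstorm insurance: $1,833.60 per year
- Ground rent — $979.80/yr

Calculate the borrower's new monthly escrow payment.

$539.46

School district tax — $2,755.56/yr
Windstorm insurance — $1,833.60/yr
Ground rent — $979.80/yr
Combined annual = $5,568.96
Per month = $5,568.96 / 12 = $464.08
Shortage spread = $904.56 / 12 = $75.38/mo
Adjusted monthly = $464.08 + $75.38 = $539.46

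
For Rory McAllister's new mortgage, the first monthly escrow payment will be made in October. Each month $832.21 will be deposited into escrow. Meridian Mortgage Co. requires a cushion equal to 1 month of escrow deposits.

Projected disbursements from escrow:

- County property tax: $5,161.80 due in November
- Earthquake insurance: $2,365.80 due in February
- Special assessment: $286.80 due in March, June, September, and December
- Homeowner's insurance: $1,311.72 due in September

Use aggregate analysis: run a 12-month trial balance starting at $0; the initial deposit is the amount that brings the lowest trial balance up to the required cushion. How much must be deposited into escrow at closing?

Cushion = 1 × $832.21 = $832.21
Trial balance (start $0, +$832.21 each month, − disbursements):
  Oct: +$832.21 → $832.21
  Nov: +$832.21 − $5,161.80 → -$3,497.38
  Dec: +$832.21 − $286.80 → -$2,951.97
  Jan: +$832.21 → -$2,119.76
  Feb: +$832.21 − $2,365.80 → -$3,653.35
  Mar: +$832.21 − $286.80 → -$3,107.94
  Apr: +$832.21 → -$2,275.73
  May: +$832.21 → -$1,443.52
  Jun: +$832.21 − $286.80 → -$898.11
  Jul: +$832.21 → -$65.90
  Aug: +$832.21 → $766.31
  Sep: +$832.21 − $1,598.52 → $0.00
Lowest trial balance = -$3,653.35 (Feb)
Initial deposit = cushion − low point = $832.21 − (-$3,653.35) = $4,485.56

$4,485.56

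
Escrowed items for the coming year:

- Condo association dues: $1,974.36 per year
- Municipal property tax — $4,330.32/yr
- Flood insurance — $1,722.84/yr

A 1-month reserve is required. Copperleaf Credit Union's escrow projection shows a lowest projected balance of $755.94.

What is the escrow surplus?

Condo association dues — $1,974.36/yr
Municipal property tax — $4,330.32/yr
Flood insurance — $1,722.84/yr
Total annual escrow = $8,027.52
Monthly = $8,027.52 / 12 = $668.96
Cushion = 1 × $668.96 = $668.96
Excess over cushion: $755.94 − $668.96 = $86.98

$86.98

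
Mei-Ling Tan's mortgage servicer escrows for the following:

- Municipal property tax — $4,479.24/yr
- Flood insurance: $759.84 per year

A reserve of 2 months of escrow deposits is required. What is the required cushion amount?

$873.18

Municipal property tax — $4,479.24/yr
Flood insurance — $759.84/yr
Total annual escrow = $5,239.08
Monthly = $5,239.08 ÷ 12 = $436.59
Required cushion = 2 × $436.59 = $873.18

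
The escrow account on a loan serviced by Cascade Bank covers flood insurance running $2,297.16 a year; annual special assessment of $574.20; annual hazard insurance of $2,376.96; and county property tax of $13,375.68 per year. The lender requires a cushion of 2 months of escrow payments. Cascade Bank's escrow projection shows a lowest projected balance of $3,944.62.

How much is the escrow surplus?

Flood insurance = $2,297.16
Special assessment = $574.20
Hazard insurance = $2,376.96
County property tax = $13,375.68
Yearly total = $2,297.16 + $574.20 + $2,376.96 + $13,375.68 = $18,624.00
Monthly = $18,624.00 ÷ 12 = $1,552.00
Required reserve = 2 × $1,552.00 = $3,104.00
Excess over cushion: $3,944.62 − $3,104.00 = $840.62

$840.62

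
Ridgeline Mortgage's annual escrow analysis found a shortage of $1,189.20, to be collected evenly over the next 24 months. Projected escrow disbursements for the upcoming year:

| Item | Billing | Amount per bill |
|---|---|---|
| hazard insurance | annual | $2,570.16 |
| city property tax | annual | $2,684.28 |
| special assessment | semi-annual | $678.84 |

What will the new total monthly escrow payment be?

Hazard insurance: $2,570.16/yr
City property tax: $2,684.28/yr
Special assessment: $678.84 × 2 = $1,357.68/yr
Combined annual = $6,612.12
Monthly escrow = $6,612.12 ÷ 12 = $551.01
Monthly shortage recovery: $1,189.20 ÷ 24 = $49.55
Adjusted monthly = $551.01 + $49.55 = $600.56

$600.56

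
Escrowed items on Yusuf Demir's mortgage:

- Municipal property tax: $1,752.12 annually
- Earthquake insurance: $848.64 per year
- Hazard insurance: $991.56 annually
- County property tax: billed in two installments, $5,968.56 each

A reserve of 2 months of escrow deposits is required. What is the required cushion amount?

$2,588.24

Municipal property tax: $1,752.12 per year
Earthquake insurance: $848.64 per year
Hazard insurance: $991.56 per year
County property tax: $5,968.56 × 2 = $11,937.12 per year
Combined annual = $1,752.12 + $848.64 + $991.56 + $11,937.12 = $15,529.44
Monthly = $15,529.44 / 12 = $1,294.12
Required cushion = 2 × $1,294.12 = $2,588.24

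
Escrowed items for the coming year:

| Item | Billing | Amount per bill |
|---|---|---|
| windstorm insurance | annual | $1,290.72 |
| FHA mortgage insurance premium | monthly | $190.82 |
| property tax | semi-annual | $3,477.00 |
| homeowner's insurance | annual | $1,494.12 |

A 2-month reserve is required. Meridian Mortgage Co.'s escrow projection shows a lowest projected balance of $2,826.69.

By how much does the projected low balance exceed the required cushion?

Windstorm insurance — $1,290.72 annually
FHA mortgage insurance premium — $190.82 × 12 = $2,289.84 annually
Property tax — $3,477.00 × 2 = $6,954.00 annually
Homeowner's insurance — $1,494.12 annually
Annual escrow total = $12,028.68
Monthly escrow = $12,028.68 / 12 = $1,002.39
Required cushion = 2 × $1,002.39 = $2,004.78
Surplus = $2,826.69 − $2,004.78 = $821.91

$821.91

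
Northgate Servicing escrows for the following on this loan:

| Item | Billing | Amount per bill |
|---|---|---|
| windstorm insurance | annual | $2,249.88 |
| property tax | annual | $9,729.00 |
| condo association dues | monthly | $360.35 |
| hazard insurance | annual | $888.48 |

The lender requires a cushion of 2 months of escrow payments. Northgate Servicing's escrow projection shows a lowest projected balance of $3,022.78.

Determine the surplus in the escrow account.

$157.52

Windstorm insurance = $2,249.88 per year
Property tax = $9,729.00 per year
Condo association dues = $360.35 × 12 = $4,324.20 per year
Hazard insurance = $888.48 per year
Total annual escrow = $17,191.56
Monthly = $17,191.56 ÷ 12 = $1,432.63
Required cushion = 2 × $1,432.63 = $2,865.26
Excess over cushion: $3,022.78 − $2,865.26 = $157.52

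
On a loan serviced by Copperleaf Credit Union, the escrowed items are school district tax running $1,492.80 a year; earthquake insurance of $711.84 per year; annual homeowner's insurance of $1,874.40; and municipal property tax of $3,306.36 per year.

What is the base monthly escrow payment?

School district tax = $1,492.80
Earthquake insurance = $711.84
Homeowner's insurance = $1,874.40
Municipal property tax = $3,306.36
Yearly total = $1,492.80 + $711.84 + $1,874.40 + $3,306.36 = $7,385.40
Monthly = $7,385.40 / 12 = $615.45

$615.45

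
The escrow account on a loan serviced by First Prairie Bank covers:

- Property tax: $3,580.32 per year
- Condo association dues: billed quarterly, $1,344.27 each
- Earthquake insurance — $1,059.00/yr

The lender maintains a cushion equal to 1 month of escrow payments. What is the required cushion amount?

$834.70

Property tax — $3,580.32 annually
Condo association dues — $1,344.27 × 4 = $5,377.08 annually
Earthquake insurance — $1,059.00 annually
Total annual escrow = $10,016.40
Per month = $10,016.40 / 12 = $834.70
Reserve = 1 × $834.70 = $834.70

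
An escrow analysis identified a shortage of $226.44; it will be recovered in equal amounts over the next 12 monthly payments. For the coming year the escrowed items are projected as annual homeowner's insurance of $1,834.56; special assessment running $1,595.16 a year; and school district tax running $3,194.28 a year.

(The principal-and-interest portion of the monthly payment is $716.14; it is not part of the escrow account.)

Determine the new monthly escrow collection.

$570.87

Homeowner's insurance = $1,834.56 annually
Special assessment = $1,595.16 annually
School district tax = $3,194.28 annually
Total per year = $6,624.00
Monthly escrow = $6,624.00 / 12 = $552.00
Shortage spread = $226.44 / 12 = $18.87/mo
Adjusted monthly = $552.00 + $18.87 = $570.87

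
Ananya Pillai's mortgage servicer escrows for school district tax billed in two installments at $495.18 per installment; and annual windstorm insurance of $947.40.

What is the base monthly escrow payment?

$161.48

School district tax = $495.18 × 2 = $990.36
Windstorm insurance = $947.40
Combined annual = $990.36 + $947.40 = $1,937.76
Per month = $1,937.76 ÷ 12 = $161.48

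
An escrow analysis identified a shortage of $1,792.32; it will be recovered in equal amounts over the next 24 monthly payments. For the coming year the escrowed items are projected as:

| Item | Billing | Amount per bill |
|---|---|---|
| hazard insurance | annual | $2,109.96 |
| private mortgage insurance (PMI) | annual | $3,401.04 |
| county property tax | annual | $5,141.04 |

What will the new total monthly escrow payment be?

Hazard insurance = $2,109.96 per year
Private mortgage insurance (PMI) = $3,401.04 per year
County property tax = $5,141.04 per year
Combined annual = $10,652.04
Base monthly escrow = $10,652.04 / 12 = $887.67
Shortage spread = $1,792.32 ÷ 24 = $74.68/mo
Adjusted monthly = $887.67 + $74.68 = $962.35

$962.35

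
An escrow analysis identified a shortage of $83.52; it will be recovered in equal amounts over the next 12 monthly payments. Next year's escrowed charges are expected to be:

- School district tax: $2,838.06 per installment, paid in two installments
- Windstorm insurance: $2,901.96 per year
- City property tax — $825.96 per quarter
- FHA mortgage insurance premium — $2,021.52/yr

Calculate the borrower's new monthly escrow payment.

School district tax — $2,838.06 × 2 = $5,676.12 annually
Windstorm insurance — $2,901.96 annually
City property tax — $825.96 × 4 = $3,303.84 annually
FHA mortgage insurance premium — $2,021.52 annually
Yearly total = $13,903.44
Base monthly escrow = $13,903.44 ÷ 12 = $1,158.62
Shortage per month = $83.52 / 12 = $6.96
Adjusted monthly = $1,158.62 + $6.96 = $1,165.58

$1,165.58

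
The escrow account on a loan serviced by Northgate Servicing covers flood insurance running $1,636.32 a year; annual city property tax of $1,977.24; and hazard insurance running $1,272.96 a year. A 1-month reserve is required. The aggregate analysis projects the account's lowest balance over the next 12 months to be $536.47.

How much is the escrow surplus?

Flood insurance: $1,636.32
City property tax: $1,977.24
Hazard insurance: $1,272.96
Total annual escrow = $1,636.32 + $1,977.24 + $1,272.96 = $4,886.52
Base monthly escrow = $4,886.52 / 12 = $407.21
Cushion = 1 × $407.21 = $407.21
Surplus = $536.47 − $407.21 = $129.26

$129.26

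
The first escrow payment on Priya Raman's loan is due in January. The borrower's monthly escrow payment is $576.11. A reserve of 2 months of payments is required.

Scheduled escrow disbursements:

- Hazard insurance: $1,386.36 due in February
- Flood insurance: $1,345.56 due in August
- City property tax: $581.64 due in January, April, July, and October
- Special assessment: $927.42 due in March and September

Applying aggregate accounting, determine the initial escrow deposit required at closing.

$2,324.84

Cushion = 2 × $576.11 = $1,152.22
Trial balance (start $0, +$576.11 each month, − disbursements):
  Jan: +$576.11 − $581.64 → -$5.53
  Feb: +$576.11 − $1,386.36 → -$815.78
  Mar: +$576.11 − $927.42 → -$1,167.09
  Apr: +$576.11 − $581.64 → -$1,172.62
  May: +$576.11 → -$596.51
  Jun: +$576.11 → -$20.40
  Jul: +$576.11 − $581.64 → -$25.93
  Aug: +$576.11 − $1,345.56 → -$795.38
  Sep: +$576.11 − $927.42 → -$1,146.69
  Oct: +$576.11 − $581.64 → -$1,152.22
  Nov: +$576.11 → -$576.11
  Dec: +$576.11 → $0.00
Lowest trial balance = -$1,172.62 (Apr)
Initial deposit = cushion − low point = $1,152.22 − (-$1,172.62) = $2,324.84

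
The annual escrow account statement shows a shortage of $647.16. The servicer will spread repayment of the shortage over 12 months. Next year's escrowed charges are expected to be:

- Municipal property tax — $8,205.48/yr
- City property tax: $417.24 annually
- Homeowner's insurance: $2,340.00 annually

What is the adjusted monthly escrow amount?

Municipal property tax — $8,205.48/yr
City property tax — $417.24/yr
Homeowner's insurance — $2,340.00/yr
Total annual escrow = $8,205.48 + $417.24 + $2,340.00 = $10,962.72
Monthly escrow = $10,962.72 ÷ 12 = $913.56
Monthly shortage recovery: $647.16 / 12 = $53.93
Adjusted monthly = $913.56 + $53.93 = $967.49

$967.49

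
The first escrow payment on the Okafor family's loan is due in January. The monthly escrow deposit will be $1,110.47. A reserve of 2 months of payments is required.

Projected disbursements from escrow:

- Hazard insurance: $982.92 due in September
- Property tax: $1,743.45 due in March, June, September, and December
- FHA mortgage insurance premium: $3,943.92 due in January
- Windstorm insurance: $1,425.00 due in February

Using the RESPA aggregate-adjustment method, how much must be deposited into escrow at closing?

$6,001.90

Cushion = 2 × $1,110.47 = $2,220.94
Trial balance (start $0, +$1,110.47 each month, − disbursements):
  Jan: +$1,110.47 − $3,943.92 → -$2,833.45
  Feb: +$1,110.47 − $1,425.00 → -$3,147.98
  Mar: +$1,110.47 − $1,743.45 → -$3,780.96
  Apr: +$1,110.47 → -$2,670.49
  May: +$1,110.47 → -$1,560.02
  Jun: +$1,110.47 − $1,743.45 → -$2,193.00
  Jul: +$1,110.47 → -$1,082.53
  Aug: +$1,110.47 → $27.94
  Sep: +$1,110.47 − $2,726.37 → -$1,587.96
  Oct: +$1,110.47 → -$477.49
  Nov: +$1,110.47 → $632.98
  Dec: +$1,110.47 − $1,743.45 → $0.00
Lowest trial balance = -$3,780.96 (Mar)
Initial deposit = cushion − low point = $2,220.94 − (-$3,780.96) = $6,001.90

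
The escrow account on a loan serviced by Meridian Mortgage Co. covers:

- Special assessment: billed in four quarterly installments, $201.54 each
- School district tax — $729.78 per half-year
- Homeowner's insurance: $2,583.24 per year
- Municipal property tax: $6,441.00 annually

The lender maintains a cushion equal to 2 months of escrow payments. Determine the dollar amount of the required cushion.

$1,881.66

Special assessment: $201.54 × 4 = $806.16 per year
School district tax: $729.78 × 2 = $1,459.56 per year
Homeowner's insurance: $2,583.24 per year
Municipal property tax: $6,441.00 per year
Total annual escrow = $11,289.96
Per month = $11,289.96 / 12 = $940.83
Cushion = 2 × $940.83 = $1,881.66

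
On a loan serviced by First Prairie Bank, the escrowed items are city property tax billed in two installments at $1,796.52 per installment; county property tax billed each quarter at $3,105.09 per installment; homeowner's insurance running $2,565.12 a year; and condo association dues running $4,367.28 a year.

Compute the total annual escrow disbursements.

$22,945.80

City property tax — $1,796.52 × 2 = $3,593.04 annually
County property tax — $3,105.09 × 4 = $12,420.36 annually
Homeowner's insurance — $2,565.12 annually
Condo association dues — $4,367.28 annually
Annual escrow total = $3,593.04 + $12,420.36 + $2,565.12 + $4,367.28 = $22,945.80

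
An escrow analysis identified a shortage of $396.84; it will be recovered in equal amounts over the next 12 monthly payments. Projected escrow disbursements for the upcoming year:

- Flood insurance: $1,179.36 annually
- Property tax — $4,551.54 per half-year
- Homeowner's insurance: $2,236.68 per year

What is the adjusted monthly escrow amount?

$1,076.33

Flood insurance: $1,179.36/yr
Property tax: $4,551.54 × 2 = $9,103.08/yr
Homeowner's insurance: $2,236.68/yr
Total annual escrow = $1,179.36 + $9,103.08 + $2,236.68 = $12,519.12
Monthly escrow = $12,519.12 / 12 = $1,043.26
Shortage spread = $396.84 ÷ 12 = $33.07/mo
Adjusted monthly = $1,043.26 + $33.07 = $1,076.33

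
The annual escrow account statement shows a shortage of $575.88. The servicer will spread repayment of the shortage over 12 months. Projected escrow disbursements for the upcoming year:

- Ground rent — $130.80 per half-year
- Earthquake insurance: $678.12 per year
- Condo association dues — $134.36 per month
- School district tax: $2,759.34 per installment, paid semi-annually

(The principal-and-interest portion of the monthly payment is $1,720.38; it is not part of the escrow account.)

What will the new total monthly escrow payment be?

$720.55

Ground rent — $130.80 × 2 = $261.60 annually
Earthquake insurance — $678.12 annually
Condo association dues — $134.36 × 12 = $1,612.32 annually
School district tax — $2,759.34 × 2 = $5,518.68 annually
Total per year = $261.60 + $678.12 + $1,612.32 + $5,518.68 = $8,070.72
Monthly = $8,070.72 ÷ 12 = $672.56
Monthly shortage recovery: $575.88 / 12 = $47.99
New monthly escrow = $672.56 + $47.99 = $720.55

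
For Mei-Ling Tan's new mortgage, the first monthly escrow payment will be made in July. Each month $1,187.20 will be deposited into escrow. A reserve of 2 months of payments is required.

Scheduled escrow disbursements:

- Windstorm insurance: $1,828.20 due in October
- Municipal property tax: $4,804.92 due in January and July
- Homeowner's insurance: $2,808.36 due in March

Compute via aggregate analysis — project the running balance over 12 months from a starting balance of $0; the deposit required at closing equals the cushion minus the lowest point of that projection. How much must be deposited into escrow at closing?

Cushion = 2 × $1,187.20 = $2,374.40
Trial balance (start $0, +$1,187.20 each month, − disbursements):
  Jul: +$1,187.20 − $4,804.92 → -$3,617.72
  Aug: +$1,187.20 → -$2,430.52
  Sep: +$1,187.20 → -$1,243.32
  Oct: +$1,187.20 − $1,828.20 → -$1,884.32
  Nov: +$1,187.20 → -$697.12
  Dec: +$1,187.20 → $490.08
  Jan: +$1,187.20 − $4,804.92 → -$3,127.64
  Feb: +$1,187.20 → -$1,940.44
  Mar: +$1,187.20 − $2,808.36 → -$3,561.60
  Apr: +$1,187.20 → -$2,374.40
  May: +$1,187.20 → -$1,187.20
  Jun: +$1,187.20 → $0.00
Lowest trial balance = -$3,617.72 (Jul)
Initial deposit = cushion − low point = $2,374.40 − (-$3,617.72) = $5,992.12

$5,992.12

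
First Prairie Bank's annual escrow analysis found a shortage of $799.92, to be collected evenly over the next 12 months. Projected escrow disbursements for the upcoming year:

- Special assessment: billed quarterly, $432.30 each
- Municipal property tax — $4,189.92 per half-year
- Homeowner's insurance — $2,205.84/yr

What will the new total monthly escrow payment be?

$1,092.90

Special assessment: $432.30 × 4 = $1,729.20
Municipal property tax: $4,189.92 × 2 = $8,379.84
Homeowner's insurance: $2,205.84
Yearly total = $1,729.20 + $8,379.84 + $2,205.84 = $12,314.88
Base monthly escrow = $12,314.88 ÷ 12 = $1,026.24
Monthly shortage recovery: $799.92 / 12 = $66.66
New monthly escrow = $1,026.24 + $66.66 = $1,092.90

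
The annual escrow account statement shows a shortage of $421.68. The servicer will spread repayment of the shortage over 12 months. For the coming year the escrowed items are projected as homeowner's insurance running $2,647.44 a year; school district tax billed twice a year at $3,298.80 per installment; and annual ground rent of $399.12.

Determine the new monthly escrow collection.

$838.82

Homeowner's insurance — $2,647.44 annually
School district tax — $3,298.80 × 2 = $6,597.60 annually
Ground rent — $399.12 annually
Total per year = $2,647.44 + $6,597.60 + $399.12 = $9,644.16
Monthly = $9,644.16 ÷ 12 = $803.68
Shortage spread = $421.68 ÷ 12 = $35.14/mo
New monthly escrow = $803.68 + $35.14 = $838.82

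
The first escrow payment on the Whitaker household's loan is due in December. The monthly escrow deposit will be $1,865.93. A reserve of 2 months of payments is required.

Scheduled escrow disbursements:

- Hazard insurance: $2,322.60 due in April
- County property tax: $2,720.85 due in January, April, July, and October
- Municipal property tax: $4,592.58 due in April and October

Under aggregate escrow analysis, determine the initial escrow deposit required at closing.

$6,759.09

Cushion = 2 × $1,865.93 = $3,731.86
Trial balance (start $0, +$1,865.93 each month, − disbursements):
  Dec: +$1,865.93 → $1,865.93
  Jan: +$1,865.93 − $2,720.85 → $1,011.01
  Feb: +$1,865.93 → $2,876.94
  Mar: +$1,865.93 → $4,742.87
  Apr: +$1,865.93 − $9,636.03 → -$3,027.23
  May: +$1,865.93 → -$1,161.30
  Jun: +$1,865.93 → $704.63
  Jul: +$1,865.93 − $2,720.85 → -$150.29
  Aug: +$1,865.93 → $1,715.64
  Sep: +$1,865.93 → $3,581.57
  Oct: +$1,865.93 − $7,313.43 → -$1,865.93
  Nov: +$1,865.93 → $0.00
Lowest trial balance = -$3,027.23 (Apr)
Initial deposit = cushion − low point = $3,731.86 − (-$3,027.23) = $6,759.09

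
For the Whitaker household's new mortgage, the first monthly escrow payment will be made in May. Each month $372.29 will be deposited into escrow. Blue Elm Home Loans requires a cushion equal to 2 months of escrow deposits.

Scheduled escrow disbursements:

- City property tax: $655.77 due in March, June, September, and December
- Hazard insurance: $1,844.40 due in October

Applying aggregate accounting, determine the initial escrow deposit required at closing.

$1,666.78

Cushion = 2 × $372.29 = $744.58
Trial balance (start $0, +$372.29 each month, − disbursements):
  May: +$372.29 → $372.29
  Jun: +$372.29 − $655.77 → $88.81
  Jul: +$372.29 → $461.10
  Aug: +$372.29 → $833.39
  Sep: +$372.29 − $655.77 → $549.91
  Oct: +$372.29 − $1,844.40 → -$922.20
  Nov: +$372.29 → -$549.91
  Dec: +$372.29 − $655.77 → -$833.39
  Jan: +$372.29 → -$461.10
  Feb: +$372.29 → -$88.81
  Mar: +$372.29 − $655.77 → -$372.29
  Apr: +$372.29 → $0.00
Lowest trial balance = -$922.20 (Oct)
Initial deposit = cushion − low point = $744.58 − (-$922.20) = $1,666.78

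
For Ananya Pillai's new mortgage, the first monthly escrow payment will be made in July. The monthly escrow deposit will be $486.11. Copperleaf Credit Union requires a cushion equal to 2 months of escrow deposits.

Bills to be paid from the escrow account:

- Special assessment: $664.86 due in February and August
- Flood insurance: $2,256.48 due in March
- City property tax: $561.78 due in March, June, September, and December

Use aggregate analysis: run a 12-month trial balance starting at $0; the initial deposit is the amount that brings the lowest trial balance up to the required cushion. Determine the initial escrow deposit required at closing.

Cushion = 2 × $486.11 = $972.22
Trial balance (start $0, +$486.11 each month, − disbursements):
  Jul: +$486.11 → $486.11
  Aug: +$486.11 − $664.86 → $307.36
  Sep: +$486.11 − $561.78 → $231.69
  Oct: +$486.11 → $717.80
  Nov: +$486.11 → $1,203.91
  Dec: +$486.11 − $561.78 → $1,128.24
  Jan: +$486.11 → $1,614.35
  Feb: +$486.11 − $664.86 → $1,435.60
  Mar: +$486.11 − $2,818.26 → -$896.55
  Apr: +$486.11 → -$410.44
  May: +$486.11 → $75.67
  Jun: +$486.11 − $561.78 → $0.00
Lowest trial balance = -$896.55 (Mar)
Initial deposit = cushion − low point = $972.22 − (-$896.55) = $1,868.77

$1,868.77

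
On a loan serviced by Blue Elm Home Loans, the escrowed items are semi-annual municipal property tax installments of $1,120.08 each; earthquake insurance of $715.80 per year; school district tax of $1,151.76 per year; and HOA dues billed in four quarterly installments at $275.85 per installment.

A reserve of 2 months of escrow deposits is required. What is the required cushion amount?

$868.52

Municipal property tax — $1,120.08 × 2 = $2,240.16/yr
Earthquake insurance — $715.80/yr
School district tax — $1,151.76/yr
HOA dues — $275.85 × 4 = $1,103.40/yr
Yearly total = $2,240.16 + $715.80 + $1,151.76 + $1,103.40 = $5,211.12
Monthly escrow = $5,211.12 / 12 = $434.26
Cushion = 2 × $434.26 = $868.52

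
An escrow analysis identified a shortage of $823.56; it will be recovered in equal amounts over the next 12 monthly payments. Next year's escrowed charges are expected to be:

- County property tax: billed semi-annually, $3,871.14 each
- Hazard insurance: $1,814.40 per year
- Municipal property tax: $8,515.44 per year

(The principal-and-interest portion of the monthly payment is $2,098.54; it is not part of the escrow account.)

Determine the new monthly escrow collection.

County property tax = $3,871.14 × 2 = $7,742.28 per year
Hazard insurance = $1,814.40 per year
Municipal property tax = $8,515.44 per year
Combined annual = $7,742.28 + $1,814.40 + $8,515.44 = $18,072.12
Base monthly escrow = $18,072.12 ÷ 12 = $1,506.01
Monthly shortage recovery: $823.56 / 12 = $68.63
New monthly escrow = $1,506.01 + $68.63 = $1,574.64

$1,574.64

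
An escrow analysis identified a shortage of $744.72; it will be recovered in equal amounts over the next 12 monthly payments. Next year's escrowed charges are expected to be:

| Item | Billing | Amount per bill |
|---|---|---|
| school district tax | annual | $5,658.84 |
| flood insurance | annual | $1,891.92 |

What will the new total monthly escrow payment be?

School district tax: $5,658.84
Flood insurance: $1,891.92
Yearly total = $7,550.76
Monthly = $7,550.76 / 12 = $629.23
Shortage per month = $744.72 ÷ 12 = $62.06
New monthly escrow = $629.23 + $62.06 = $691.29

$691.29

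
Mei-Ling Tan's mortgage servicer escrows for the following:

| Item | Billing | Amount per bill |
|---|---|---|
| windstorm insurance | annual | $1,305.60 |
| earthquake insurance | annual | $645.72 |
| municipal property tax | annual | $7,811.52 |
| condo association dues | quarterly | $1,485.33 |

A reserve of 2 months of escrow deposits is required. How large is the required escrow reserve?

$2,617.36

Windstorm insurance: $1,305.60 per year
Earthquake insurance: $645.72 per year
Municipal property tax: $7,811.52 per year
Condo association dues: $1,485.33 × 4 = $5,941.32 per year
Total per year = $1,305.60 + $645.72 + $7,811.52 + $5,941.32 = $15,704.16
Monthly = $15,704.16 / 12 = $1,308.68
Required cushion = 2 × $1,308.68 = $2,617.36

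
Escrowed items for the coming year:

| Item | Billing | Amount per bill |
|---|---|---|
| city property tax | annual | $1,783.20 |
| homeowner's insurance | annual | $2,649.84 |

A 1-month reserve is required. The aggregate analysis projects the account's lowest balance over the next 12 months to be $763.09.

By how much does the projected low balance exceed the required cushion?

City property tax — $1,783.20 per year
Homeowner's insurance — $2,649.84 per year
Yearly total = $1,783.20 + $2,649.84 = $4,433.04
Base monthly escrow = $4,433.04 ÷ 12 = $369.42
Required reserve = 1 × $369.42 = $369.42
Surplus = $763.09 − $369.42 = $393.67

$393.67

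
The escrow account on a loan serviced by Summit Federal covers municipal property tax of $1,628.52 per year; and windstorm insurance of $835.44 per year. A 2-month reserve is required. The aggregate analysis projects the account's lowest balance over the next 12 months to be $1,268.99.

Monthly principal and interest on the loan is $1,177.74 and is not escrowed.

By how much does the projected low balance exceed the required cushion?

Municipal property tax = $1,628.52
Windstorm insurance = $835.44
Annual escrow total = $2,463.96
Base monthly escrow = $2,463.96 ÷ 12 = $205.33
Required cushion = 2 × $205.33 = $410.66
Excess over cushion: $1,268.99 − $410.66 = $858.33

$858.33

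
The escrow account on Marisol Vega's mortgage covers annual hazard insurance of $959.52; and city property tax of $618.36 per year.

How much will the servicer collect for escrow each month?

Hazard insurance — $959.52 per year
City property tax — $618.36 per year
Yearly total = $959.52 + $618.36 = $1,577.88
Per month = $1,577.88 / 12 = $131.49

$131.49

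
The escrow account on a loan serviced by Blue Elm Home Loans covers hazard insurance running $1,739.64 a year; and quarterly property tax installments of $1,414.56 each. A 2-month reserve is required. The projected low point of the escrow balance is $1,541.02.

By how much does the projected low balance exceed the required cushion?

$308.04

Hazard insurance — $1,739.64 annually
Property tax — $1,414.56 × 4 = $5,658.24 annually
Yearly total = $1,739.64 + $5,658.24 = $7,397.88
Base monthly escrow = $7,397.88 ÷ 12 = $616.49
Required cushion = 2 × $616.49 = $1,232.98
Excess over cushion: $1,541.02 − $1,232.98 = $308.04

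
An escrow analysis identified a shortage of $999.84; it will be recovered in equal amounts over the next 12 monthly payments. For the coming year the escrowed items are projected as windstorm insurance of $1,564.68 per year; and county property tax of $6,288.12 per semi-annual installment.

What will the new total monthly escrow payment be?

$1,261.73

Windstorm insurance: $1,564.68 per year
County property tax: $6,288.12 × 2 = $12,576.24 per year
Annual escrow total = $14,140.92
Monthly escrow = $14,140.92 ÷ 12 = $1,178.41
Shortage per month = $999.84 ÷ 12 = $83.32
Adjusted monthly = $1,178.41 + $83.32 = $1,261.73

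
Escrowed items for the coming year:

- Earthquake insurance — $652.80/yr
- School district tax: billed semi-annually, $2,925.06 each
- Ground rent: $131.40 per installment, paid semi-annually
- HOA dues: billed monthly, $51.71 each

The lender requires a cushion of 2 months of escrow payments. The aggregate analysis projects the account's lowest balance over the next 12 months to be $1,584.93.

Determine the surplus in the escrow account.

Earthquake insurance — $652.80 annually
School district tax — $2,925.06 × 2 = $5,850.12 annually
Ground rent — $131.40 × 2 = $262.80 annually
HOA dues — $51.71 × 12 = $620.52 annually
Yearly total = $652.80 + $5,850.12 + $262.80 + $620.52 = $7,386.24
Monthly = $7,386.24 ÷ 12 = $615.52
Required reserve = 2 × $615.52 = $1,231.04
Surplus = $1,584.93 − $1,231.04 = $353.89

$353.89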